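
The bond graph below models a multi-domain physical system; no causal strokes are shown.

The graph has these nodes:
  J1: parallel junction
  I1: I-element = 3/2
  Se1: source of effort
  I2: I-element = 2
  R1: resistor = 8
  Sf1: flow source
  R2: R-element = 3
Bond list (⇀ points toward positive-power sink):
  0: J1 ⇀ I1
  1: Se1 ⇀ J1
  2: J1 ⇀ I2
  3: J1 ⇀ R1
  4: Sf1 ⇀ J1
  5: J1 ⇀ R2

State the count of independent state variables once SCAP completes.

β1 |J1  (Se1 (Se) sets effort on bond)
β4 |Sf1  (Sf1: flow source, stroke at near end)
β0 |I1  (0-jn J1 has e-setter on 1)
β2 |I2  (common-e at J1 fixed by 1)
β3 |R1  (J1 effort already set via bond 1)
β5 |R2  (J1: bond 1 brought effort, rest push out)

2  (I1, I2 all integral)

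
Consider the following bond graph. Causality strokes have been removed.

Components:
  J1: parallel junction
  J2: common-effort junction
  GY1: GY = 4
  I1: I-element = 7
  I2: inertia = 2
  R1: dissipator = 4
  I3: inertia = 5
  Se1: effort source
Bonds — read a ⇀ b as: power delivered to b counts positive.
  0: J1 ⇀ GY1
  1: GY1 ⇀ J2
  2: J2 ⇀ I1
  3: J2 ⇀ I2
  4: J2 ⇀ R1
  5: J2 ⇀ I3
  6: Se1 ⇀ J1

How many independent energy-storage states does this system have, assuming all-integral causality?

3  (I1, I2, I3 all integral)

β6 stroke at J1  (source Se1 imposes e)
β0 stroke at GY1  (J1 effort already set via bond 6)
β1 stroke at GY1  (GY1 both-in/both-out from 0)
β2 stroke at I1  (I1 integral (f out))
β3 stroke at I2  (I2 integral (f out))
β5 stroke at I3  (prefer integral on I3)
β4 stroke at J2  (closing 0-jn rule on J2)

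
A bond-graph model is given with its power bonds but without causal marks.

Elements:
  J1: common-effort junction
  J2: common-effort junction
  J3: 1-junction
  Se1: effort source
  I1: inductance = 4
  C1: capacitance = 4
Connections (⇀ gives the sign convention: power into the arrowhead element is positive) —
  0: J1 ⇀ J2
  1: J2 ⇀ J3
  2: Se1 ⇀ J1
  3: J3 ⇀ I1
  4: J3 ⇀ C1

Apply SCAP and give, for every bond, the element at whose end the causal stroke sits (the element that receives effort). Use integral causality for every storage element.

b2 stroke→J1  (Se1 (Se) sets effort on bond)
b0 stroke→J2  (common-e at J1 fixed by 2)
b1 stroke→J3  (common-e at J2 fixed by 0)
b3 stroke→I1  (I1 integral (f out))
b4 stroke→J3  (1-jn J3 has f-setter on 3)

bond 0 |J2
bond 1 |J3
bond 2 |J1
bond 3 |I1
bond 4 |J3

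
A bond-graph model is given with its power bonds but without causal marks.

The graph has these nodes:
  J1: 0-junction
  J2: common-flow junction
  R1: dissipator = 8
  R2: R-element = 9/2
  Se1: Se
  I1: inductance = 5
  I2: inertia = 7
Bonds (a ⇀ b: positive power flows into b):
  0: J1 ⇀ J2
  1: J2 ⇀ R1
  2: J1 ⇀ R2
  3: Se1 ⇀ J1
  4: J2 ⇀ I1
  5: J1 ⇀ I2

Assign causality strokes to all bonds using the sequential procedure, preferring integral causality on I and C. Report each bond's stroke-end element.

β0 |J2
β1 |J2
β2 |R2
β3 |J1
β4 |I1
β5 |I2

bond 3 stroke→J1  (Se1 fixes effort; stroke away)
bond 0 stroke→J2  (J1 effort already set via bond 3)
bond 2 stroke→R2  (J1: bond 3 brought effort, rest push out)
bond 5 stroke→I2  (J1: bond 3 brought effort, rest push out)
bond 4 stroke→I1  (prefer integral on I1)
bond 1 stroke→J2  (J2: bond 4 brought flow, rest push out)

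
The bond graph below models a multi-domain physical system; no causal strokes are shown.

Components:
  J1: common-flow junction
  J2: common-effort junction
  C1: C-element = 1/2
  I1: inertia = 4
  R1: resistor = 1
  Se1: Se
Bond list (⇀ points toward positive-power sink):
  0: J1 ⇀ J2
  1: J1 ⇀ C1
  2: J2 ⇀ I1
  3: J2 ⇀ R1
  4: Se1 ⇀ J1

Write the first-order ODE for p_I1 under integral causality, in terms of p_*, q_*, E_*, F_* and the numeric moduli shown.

dp_I1/dt = E_Se1 - 2*q_C1

bond 4 stroke at J1  (Se1: effort source, stroke at far end)
bond 1 stroke at J1  (prefer integral on C1)
bond 0 stroke at J2  (J1 needs exactly one f-in)
bond 2 stroke at I1  (0-jn J2 has e-setter on 0)
bond 3 stroke at R1  (J2 effort already set via bond 0)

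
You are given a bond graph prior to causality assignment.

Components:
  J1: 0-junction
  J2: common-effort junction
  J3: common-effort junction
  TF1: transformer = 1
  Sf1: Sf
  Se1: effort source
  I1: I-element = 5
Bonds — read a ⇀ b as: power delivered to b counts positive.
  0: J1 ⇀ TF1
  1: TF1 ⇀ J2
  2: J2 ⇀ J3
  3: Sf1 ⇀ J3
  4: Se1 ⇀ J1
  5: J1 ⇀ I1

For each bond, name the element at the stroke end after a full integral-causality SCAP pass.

bond 3 |Sf1  (Sf1: flow source, stroke at near end)
bond 4 |J1  (Se1 fixes effort; stroke away)
bond 0 |TF1  (J1 effort already set via bond 4)
bond 5 |I1  (common-e at J1 fixed by 4)
bond 2 |J3  (J3 needs exactly one e-in)
bond 1 |J2  (through TF1, causality passes straight; one stroke at TF1)

β0 |TF1
β1 |J2
β2 |J3
β3 |Sf1
β4 |J1
β5 |I1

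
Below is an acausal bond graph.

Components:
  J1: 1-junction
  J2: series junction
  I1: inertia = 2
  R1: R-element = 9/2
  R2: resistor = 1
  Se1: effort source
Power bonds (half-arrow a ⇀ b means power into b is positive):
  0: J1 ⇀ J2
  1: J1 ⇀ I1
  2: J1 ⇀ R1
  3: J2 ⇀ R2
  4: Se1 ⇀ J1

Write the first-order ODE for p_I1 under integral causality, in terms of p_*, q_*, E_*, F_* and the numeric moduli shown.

#4 →J1  (Se1: effort source, stroke at far end)
#1 →I1  (I1 outputs flow p/I1)
#0 →J1  (1-jn J1 has f-setter on 1)
#2 →J1  (J1: bond 1 brought flow, rest push out)
#3 →J2  (common-f at J2 fixed by 0)

dp_I1/dt = E_Se1 - 11*p_I1/4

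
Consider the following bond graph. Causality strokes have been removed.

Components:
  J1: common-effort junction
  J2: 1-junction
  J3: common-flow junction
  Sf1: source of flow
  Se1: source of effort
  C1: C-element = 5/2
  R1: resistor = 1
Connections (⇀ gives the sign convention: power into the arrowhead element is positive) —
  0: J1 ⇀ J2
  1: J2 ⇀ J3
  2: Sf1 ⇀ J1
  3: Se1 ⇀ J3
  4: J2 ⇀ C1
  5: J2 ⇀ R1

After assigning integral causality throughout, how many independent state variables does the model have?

1  (C1 all integral)

b2 stroke→Sf1  (Sf1 fixes flow; stroke at Sf1)
b3 stroke→J3  (source Se1 imposes e)
b0 stroke→J1  (only one effort-in slot at J1)
b1 stroke→J2  (common-f at J2 fixed by 0)
b4 stroke→J2  (1-jn J2 has f-setter on 0)
b5 stroke→J2  (J2: bond 0 brought flow, rest push out)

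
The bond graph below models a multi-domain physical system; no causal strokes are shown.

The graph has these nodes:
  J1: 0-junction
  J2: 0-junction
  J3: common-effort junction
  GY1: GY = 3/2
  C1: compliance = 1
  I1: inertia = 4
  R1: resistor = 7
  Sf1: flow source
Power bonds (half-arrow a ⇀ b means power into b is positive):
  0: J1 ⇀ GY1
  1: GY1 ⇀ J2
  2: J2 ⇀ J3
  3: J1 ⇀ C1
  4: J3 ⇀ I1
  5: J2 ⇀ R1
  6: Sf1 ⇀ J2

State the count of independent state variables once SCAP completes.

#6 |Sf1  (Sf1 (Sf) sets flow on bond)
#3 |J1  (prefer integral on C1)
#0 |GY1  (0-jn J1 has e-setter on 3)
#1 |GY1  (GY1 both-in/both-out from 0)
#4 |I1  (prefer integral on I1)
#2 |J3  (J3: last free bond brings effort in)
#5 |J2  (closing 0-jn rule on J2)

2  (C1, I1 all integral)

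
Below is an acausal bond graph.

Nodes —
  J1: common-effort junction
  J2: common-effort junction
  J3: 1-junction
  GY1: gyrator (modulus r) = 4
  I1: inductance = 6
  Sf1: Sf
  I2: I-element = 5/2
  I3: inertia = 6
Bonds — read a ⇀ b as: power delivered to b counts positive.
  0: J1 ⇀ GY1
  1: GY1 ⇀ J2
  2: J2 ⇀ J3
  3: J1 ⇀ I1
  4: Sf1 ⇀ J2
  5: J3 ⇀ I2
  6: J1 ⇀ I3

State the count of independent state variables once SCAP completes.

bond 4 stroke at Sf1  (source Sf1 imposes f)
bond 3 stroke at I1  (prefer integral on I1)
bond 5 stroke at I2  (prefer integral on I2)
bond 2 stroke at J3  (J3 flow already set via bond 5)
bond 1 stroke at J2  (only one effort-in slot at J2)
bond 0 stroke at J1  (GY GY1: same side as bond 1)
bond 6 stroke at I3  (J1: bond 0 brought effort, rest push out)

3  (I1, I2, I3 all integral)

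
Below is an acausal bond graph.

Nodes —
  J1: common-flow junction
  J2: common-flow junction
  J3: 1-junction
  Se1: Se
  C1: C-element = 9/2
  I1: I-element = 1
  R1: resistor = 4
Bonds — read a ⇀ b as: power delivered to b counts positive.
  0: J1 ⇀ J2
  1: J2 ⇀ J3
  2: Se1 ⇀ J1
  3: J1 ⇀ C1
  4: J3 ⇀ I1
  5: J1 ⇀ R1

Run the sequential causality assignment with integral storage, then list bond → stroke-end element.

β0 stroke→J2
β1 stroke→J3
β2 stroke→J1
β3 stroke→J1
β4 stroke→I1
β5 stroke→J1

β2 |J1  (source Se1 imposes e)
β3 |J1  (C1 outputs effort q/C1)
β4 |I1  (I1: I, integral causality)
β1 |J3  (J3 flow already set via bond 4)
β0 |J2  (J2 flow already set via bond 1)
β5 |J1  (J1: bond 0 brought flow, rest push out)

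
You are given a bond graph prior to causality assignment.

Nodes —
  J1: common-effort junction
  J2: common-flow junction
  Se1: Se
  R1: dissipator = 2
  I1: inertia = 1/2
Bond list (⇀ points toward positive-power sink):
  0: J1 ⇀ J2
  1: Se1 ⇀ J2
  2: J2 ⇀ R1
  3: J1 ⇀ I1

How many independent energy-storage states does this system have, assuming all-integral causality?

b1 stroke→J2  (Se1 (Se) sets effort on bond)
b3 stroke→I1  (I1: I, integral causality)
b0 stroke→J1  (only one effort-in slot at J1)
b2 stroke→J2  (1-jn J2 has f-setter on 0)

1  (I1 all integral)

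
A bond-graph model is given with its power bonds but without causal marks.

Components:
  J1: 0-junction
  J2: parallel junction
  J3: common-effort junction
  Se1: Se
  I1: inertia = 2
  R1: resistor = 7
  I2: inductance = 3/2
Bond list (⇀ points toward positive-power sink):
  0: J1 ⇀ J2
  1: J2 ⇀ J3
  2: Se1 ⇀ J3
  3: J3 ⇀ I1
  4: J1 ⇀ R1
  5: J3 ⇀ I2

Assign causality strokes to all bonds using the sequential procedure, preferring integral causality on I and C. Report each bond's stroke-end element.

β0 stroke at J1
β1 stroke at J2
β2 stroke at J3
β3 stroke at I1
β4 stroke at R1
β5 stroke at I2

b2 stroke→J3  (source Se1 imposes e)
b1 stroke→J2  (0-jn J3 has e-setter on 2)
b3 stroke→I1  (J3: bond 2 brought effort, rest push out)
b5 stroke→I2  (common-e at J3 fixed by 2)
b0 stroke→J1  (J2: bond 1 brought effort, rest push out)
b4 stroke→R1  (common-e at J1 fixed by 0)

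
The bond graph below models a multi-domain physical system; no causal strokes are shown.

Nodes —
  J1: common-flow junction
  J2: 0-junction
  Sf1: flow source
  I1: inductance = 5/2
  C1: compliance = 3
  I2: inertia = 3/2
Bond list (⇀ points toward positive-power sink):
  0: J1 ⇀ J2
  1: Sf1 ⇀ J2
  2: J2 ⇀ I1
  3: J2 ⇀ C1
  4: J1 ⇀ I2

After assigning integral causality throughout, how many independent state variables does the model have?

#1 |Sf1  (Sf1 fixes flow; stroke at Sf1)
#2 |I1  (I1: I, integral causality)
#3 |J2  (prefer integral on C1)
#0 |J1  (J2 effort already set via bond 3)
#4 |I2  (closing 1-jn rule on J1)

3  (C1, I1, I2 all integral)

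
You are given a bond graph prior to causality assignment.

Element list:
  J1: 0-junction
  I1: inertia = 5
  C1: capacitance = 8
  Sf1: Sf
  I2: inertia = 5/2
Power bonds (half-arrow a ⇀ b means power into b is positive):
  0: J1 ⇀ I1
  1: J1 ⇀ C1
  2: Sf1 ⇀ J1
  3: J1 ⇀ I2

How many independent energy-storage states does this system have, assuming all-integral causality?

#2 stroke at Sf1  (Sf1 (Sf) sets flow on bond)
#0 stroke at I1  (I1: I, integral causality)
#1 stroke at J1  (C1: C, integral causality)
#3 stroke at I2  (J1 effort already set via bond 1)

3  (C1, I1, I2 all integral)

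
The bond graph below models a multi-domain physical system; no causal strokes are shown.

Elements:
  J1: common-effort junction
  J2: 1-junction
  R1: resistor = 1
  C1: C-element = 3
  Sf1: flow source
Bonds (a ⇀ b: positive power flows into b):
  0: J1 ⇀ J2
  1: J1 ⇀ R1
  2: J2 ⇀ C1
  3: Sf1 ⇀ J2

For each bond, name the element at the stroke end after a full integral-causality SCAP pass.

bond 0 |J2
bond 1 |J1
bond 2 |J2
bond 3 |Sf1

#3 stroke at Sf1  (Sf1: flow source, stroke at near end)
#0 stroke at J2  (1-jn J2 has f-setter on 3)
#2 stroke at J2  (J2: bond 3 brought flow, rest push out)
#1 stroke at J1  (closing 0-jn rule on J1)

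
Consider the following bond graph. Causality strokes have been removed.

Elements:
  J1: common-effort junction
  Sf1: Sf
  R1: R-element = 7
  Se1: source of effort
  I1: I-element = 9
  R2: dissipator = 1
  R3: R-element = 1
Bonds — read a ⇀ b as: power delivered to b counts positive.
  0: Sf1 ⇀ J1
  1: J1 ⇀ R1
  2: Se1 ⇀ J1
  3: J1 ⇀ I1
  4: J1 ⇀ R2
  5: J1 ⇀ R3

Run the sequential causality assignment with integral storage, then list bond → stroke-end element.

#0 |Sf1
#1 |R1
#2 |J1
#3 |I1
#4 |R2
#5 |R3

#0 stroke→Sf1  (Sf1 fixes flow; stroke at Sf1)
#2 stroke→J1  (source Se1 imposes e)
#1 stroke→R1  (0-jn J1 has e-setter on 2)
#3 stroke→I1  (J1 effort already set via bond 2)
#4 stroke→R2  (J1: bond 2 brought effort, rest push out)
#5 stroke→R3  (0-jn J1 has e-setter on 2)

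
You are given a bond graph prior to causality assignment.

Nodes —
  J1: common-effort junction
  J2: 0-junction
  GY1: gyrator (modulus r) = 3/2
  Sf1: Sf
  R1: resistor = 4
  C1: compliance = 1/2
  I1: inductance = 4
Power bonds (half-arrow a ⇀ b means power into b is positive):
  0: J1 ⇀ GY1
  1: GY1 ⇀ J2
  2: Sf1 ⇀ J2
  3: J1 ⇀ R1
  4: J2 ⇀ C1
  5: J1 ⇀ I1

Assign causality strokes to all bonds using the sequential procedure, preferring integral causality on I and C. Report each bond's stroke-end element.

b2 |Sf1  (Sf1: flow source, stroke at near end)
b4 |J2  (prefer integral on C1)
b1 |GY1  (J2 effort already set via bond 4)
b0 |GY1  (GY GY1: same side as bond 1)
b5 |I1  (I1 integral (f out))
b3 |J1  (only one effort-in slot at J1)

b0 stroke at GY1
b1 stroke at GY1
b2 stroke at Sf1
b3 stroke at J1
b4 stroke at J2
b5 stroke at I1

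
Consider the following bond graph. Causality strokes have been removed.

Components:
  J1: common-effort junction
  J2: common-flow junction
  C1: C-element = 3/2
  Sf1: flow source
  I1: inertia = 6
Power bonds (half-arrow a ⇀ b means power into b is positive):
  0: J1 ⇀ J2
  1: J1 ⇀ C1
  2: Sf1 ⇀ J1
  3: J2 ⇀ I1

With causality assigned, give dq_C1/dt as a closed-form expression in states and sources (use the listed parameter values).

dq_C1/dt = F_Sf1 - p_I1/6

b2 stroke→Sf1  (source Sf1 imposes f)
b1 stroke→J1  (prefer integral on C1)
b0 stroke→J2  (J1 effort already set via bond 1)
b3 stroke→I1  (closing 1-jn rule on J2)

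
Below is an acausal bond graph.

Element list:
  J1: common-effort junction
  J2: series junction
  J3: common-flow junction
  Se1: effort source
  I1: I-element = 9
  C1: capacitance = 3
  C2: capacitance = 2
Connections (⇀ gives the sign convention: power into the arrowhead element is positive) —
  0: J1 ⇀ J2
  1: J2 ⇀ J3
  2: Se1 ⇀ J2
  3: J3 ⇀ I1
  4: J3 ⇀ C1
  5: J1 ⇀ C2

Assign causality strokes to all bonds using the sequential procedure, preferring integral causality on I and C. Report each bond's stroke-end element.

b2 |J2  (Se1: effort source, stroke at far end)
b3 |I1  (prefer integral on I1)
b1 |J3  (1-jn J3 has f-setter on 3)
b4 |J3  (1-jn J3 has f-setter on 3)
b0 |J2  (common-f at J2 fixed by 1)
b5 |J1  (only one effort-in slot at J1)

β0 stroke→J2
β1 stroke→J3
β2 stroke→J2
β3 stroke→I1
β4 stroke→J3
β5 stroke→J1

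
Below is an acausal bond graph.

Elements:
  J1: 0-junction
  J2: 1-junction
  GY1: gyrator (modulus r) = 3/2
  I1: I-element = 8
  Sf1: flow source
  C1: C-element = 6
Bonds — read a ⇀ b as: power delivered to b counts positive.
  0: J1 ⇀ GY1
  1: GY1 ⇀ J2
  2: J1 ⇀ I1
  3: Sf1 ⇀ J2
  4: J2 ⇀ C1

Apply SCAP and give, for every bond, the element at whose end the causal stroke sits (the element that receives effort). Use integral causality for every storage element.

β0 stroke→J1
β1 stroke→J2
β2 stroke→I1
β3 stroke→Sf1
β4 stroke→J2

bond 3 stroke→Sf1  (Sf1 (Sf) sets flow on bond)
bond 1 stroke→J2  (J2 flow already set via bond 3)
bond 4 stroke→J2  (J2: bond 3 brought flow, rest push out)
bond 0 stroke→J1  (through GY1, causality inverts; strokes same side of GY1)
bond 2 stroke→I1  (J1 effort already set via bond 0)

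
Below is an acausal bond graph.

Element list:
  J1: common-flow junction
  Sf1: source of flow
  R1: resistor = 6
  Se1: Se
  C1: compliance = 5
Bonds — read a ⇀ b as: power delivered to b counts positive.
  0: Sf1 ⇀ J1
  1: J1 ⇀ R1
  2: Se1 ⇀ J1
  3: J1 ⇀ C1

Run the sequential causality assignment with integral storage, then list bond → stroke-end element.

b0 |Sf1
b1 |J1
b2 |J1
b3 |J1

b0 →Sf1  (source Sf1 imposes f)
b2 →J1  (Se1 fixes effort; stroke away)
b1 →J1  (J1: bond 0 brought flow, rest push out)
b3 →J1  (J1: bond 0 brought flow, rest push out)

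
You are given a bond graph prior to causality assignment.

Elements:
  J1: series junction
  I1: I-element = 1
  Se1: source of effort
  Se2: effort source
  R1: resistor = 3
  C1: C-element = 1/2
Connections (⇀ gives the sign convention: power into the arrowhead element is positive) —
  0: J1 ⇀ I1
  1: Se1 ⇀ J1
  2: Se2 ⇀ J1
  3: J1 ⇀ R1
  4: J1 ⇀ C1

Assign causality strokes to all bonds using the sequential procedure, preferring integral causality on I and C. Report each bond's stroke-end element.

#0 →I1
#1 →J1
#2 →J1
#3 →J1
#4 →J1

bond 1 →J1  (Se1 fixes effort; stroke away)
bond 2 →J1  (Se2 fixes effort; stroke away)
bond 0 →I1  (I1 integral (f out))
bond 3 →J1  (J1 flow already set via bond 0)
bond 4 →J1  (J1: bond 0 brought flow, rest push out)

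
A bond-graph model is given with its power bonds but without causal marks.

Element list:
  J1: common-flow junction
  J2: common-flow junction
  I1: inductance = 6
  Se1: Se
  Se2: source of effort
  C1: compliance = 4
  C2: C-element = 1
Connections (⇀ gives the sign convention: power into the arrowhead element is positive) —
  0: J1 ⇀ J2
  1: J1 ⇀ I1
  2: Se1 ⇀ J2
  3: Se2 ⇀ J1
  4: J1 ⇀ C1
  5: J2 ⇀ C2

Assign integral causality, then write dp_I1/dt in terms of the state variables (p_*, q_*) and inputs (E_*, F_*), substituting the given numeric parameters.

dp_I1/dt = E_Se1 + E_Se2 - q_C1/4 - q_C2

bond 2 →J2  (Se1: effort source, stroke at far end)
bond 3 →J1  (Se2 fixes effort; stroke away)
bond 1 →I1  (I1 integral (f out))
bond 0 →J1  (common-f at J1 fixed by 1)
bond 4 →J1  (J1: bond 1 brought flow, rest push out)
bond 5 →J2  (J2: bond 0 brought flow, rest push out)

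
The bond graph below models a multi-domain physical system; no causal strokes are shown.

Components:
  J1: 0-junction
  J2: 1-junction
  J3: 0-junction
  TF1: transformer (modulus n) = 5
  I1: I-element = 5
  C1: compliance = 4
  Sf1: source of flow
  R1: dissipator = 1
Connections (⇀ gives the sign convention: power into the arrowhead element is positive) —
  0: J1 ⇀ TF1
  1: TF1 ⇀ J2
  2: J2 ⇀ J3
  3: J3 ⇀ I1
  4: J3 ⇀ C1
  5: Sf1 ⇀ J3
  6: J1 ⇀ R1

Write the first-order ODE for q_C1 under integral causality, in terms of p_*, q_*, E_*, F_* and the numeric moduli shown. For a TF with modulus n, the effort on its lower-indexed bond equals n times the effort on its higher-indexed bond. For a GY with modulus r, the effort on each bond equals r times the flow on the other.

β5 stroke at Sf1  (Sf1 fixes flow; stroke at Sf1)
β3 stroke at I1  (I1: I, integral causality)
β4 stroke at J3  (prefer integral on C1)
β2 stroke at J2  (0-jn J3 has e-setter on 4)
β1 stroke at TF1  (only one flow-in slot at J2)
β0 stroke at J1  (through TF1, causality passes straight; one stroke at TF1)
β6 stroke at R1  (J1: bond 0 brought effort, rest push out)

dq_C1/dt = F_Sf1 - p_I1/5 - 25*q_C1/4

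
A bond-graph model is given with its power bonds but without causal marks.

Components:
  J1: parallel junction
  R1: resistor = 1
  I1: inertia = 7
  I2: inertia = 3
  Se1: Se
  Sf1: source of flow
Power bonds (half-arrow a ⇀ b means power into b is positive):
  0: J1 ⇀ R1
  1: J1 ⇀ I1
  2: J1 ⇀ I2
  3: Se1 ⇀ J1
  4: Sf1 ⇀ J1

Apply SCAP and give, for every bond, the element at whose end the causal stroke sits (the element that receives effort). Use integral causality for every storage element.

#3 →J1  (Se1 fixes effort; stroke away)
#4 →Sf1  (source Sf1 imposes f)
#0 →R1  (0-jn J1 has e-setter on 3)
#1 →I1  (J1 effort already set via bond 3)
#2 →I2  (common-e at J1 fixed by 3)

#0 →R1
#1 →I1
#2 →I2
#3 →J1
#4 →Sf1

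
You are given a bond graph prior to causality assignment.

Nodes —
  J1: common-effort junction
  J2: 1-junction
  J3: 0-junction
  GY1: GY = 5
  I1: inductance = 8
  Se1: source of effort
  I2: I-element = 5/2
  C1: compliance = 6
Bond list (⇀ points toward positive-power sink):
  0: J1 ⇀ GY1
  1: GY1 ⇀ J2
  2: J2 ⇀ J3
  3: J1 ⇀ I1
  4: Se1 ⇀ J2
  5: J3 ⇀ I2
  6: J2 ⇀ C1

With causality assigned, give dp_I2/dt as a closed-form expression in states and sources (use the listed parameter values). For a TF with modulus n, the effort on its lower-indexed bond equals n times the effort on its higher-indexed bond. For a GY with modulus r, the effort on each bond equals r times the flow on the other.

dp_I2/dt = E_Se1 - 5*p_I1/8 - q_C1/6

#4 |J2  (source Se1 imposes e)
#3 |I1  (I1 integral (f out))
#0 |J1  (J1: last free bond brings effort in)
#1 |J2  (GY1 both-in/both-out from 0)
#5 |I2  (I2 outputs flow p/I2)
#2 |J3  (J3 needs exactly one e-in)
#6 |J2  (J2 flow already set via bond 2)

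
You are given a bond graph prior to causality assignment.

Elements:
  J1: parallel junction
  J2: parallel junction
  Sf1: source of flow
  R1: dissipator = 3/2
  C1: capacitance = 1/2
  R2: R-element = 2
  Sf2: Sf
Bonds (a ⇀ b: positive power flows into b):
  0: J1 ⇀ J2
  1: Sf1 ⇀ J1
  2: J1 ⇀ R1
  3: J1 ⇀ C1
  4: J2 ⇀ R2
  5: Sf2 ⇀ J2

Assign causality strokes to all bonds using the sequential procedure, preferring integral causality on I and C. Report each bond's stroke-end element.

b1 stroke→Sf1  (Sf1 (Sf) sets flow on bond)
b5 stroke→Sf2  (source Sf2 imposes f)
b3 stroke→J1  (C1 integral (e out))
b0 stroke→J2  (0-jn J1 has e-setter on 3)
b2 stroke→R1  (0-jn J1 has e-setter on 3)
b4 stroke→R2  (J2 effort already set via bond 0)

bond 0 stroke at J2
bond 1 stroke at Sf1
bond 2 stroke at R1
bond 3 stroke at J1
bond 4 stroke at R2
bond 5 stroke at Sf2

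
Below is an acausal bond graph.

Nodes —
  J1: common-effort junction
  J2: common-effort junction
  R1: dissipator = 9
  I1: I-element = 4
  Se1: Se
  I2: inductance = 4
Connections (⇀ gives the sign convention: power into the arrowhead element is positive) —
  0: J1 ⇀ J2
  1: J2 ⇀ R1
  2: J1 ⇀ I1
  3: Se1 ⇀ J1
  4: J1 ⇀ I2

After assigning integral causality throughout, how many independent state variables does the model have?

β3 →J1  (Se1 fixes effort; stroke away)
β0 →J2  (J1 effort already set via bond 3)
β2 →I1  (common-e at J1 fixed by 3)
β4 →I2  (common-e at J1 fixed by 3)
β1 →R1  (J2: bond 0 brought effort, rest push out)

2  (I1, I2 all integral)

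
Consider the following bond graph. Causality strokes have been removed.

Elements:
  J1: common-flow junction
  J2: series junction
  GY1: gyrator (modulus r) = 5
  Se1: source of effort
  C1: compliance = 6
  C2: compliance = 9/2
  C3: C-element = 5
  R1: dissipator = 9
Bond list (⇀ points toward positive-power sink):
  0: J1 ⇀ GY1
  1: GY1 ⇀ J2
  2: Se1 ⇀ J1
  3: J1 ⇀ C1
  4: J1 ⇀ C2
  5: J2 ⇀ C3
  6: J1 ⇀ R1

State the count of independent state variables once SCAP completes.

#2 stroke at J1  (Se1: effort source, stroke at far end)
#3 stroke at J1  (C1 integral (e out))
#4 stroke at J1  (prefer integral on C2)
#5 stroke at J2  (prefer integral on C3)
#1 stroke at GY1  (J2 needs exactly one f-in)
#0 stroke at GY1  (GY GY1: same side as bond 1)
#6 stroke at J1  (common-f at J1 fixed by 0)

3  (C1, C2, C3 all integral)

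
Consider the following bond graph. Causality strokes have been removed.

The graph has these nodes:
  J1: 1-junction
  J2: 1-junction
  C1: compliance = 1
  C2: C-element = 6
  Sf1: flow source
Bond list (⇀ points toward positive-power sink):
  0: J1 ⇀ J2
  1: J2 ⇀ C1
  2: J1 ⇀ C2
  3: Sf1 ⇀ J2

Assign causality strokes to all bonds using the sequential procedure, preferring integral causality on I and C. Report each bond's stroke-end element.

#0 stroke→J2
#1 stroke→J2
#2 stroke→J1
#3 stroke→Sf1

b3 |Sf1  (Sf1 (Sf) sets flow on bond)
b0 |J2  (common-f at J2 fixed by 3)
b1 |J2  (J2 flow already set via bond 3)
b2 |J1  (1-jn J1 has f-setter on 0)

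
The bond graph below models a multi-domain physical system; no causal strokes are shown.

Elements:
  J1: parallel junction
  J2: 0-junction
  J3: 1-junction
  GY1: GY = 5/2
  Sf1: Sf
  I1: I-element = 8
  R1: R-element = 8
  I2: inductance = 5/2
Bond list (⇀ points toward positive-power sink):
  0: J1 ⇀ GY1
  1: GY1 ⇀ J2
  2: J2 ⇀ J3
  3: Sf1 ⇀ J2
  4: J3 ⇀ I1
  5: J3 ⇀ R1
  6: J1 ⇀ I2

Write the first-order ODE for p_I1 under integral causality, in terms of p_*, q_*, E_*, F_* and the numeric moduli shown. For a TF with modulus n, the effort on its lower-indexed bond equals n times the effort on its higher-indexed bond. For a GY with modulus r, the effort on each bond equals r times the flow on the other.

dp_I1/dt = -p_I1 - p_I2

bond 3 |Sf1  (Sf1 fixes flow; stroke at Sf1)
bond 4 |I1  (I1 outputs flow p/I1)
bond 2 |J3  (common-f at J3 fixed by 4)
bond 5 |J3  (J3: bond 4 brought flow, rest push out)
bond 1 |J2  (closing 0-jn rule on J2)
bond 0 |J1  (GY1 both-in/both-out from 1)
bond 6 |I2  (J1: bond 0 brought effort, rest push out)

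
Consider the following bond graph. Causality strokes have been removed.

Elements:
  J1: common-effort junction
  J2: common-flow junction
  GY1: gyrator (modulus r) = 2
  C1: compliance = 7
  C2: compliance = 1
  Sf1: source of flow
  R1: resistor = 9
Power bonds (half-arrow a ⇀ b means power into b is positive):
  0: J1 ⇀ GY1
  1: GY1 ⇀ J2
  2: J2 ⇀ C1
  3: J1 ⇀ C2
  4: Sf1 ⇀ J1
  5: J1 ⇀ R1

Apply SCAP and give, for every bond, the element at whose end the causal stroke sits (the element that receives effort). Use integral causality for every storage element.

b4 →Sf1  (Sf1 (Sf) sets flow on bond)
b2 →J2  (C1: C, integral causality)
b1 →GY1  (J2 needs exactly one f-in)
b0 →GY1  (through GY1, causality inverts; strokes same side of GY1)
b3 →J1  (C2 integral (e out))
b5 →R1  (J1 effort already set via bond 3)

bond 0 |GY1
bond 1 |GY1
bond 2 |J2
bond 3 |J1
bond 4 |Sf1
bond 5 |R1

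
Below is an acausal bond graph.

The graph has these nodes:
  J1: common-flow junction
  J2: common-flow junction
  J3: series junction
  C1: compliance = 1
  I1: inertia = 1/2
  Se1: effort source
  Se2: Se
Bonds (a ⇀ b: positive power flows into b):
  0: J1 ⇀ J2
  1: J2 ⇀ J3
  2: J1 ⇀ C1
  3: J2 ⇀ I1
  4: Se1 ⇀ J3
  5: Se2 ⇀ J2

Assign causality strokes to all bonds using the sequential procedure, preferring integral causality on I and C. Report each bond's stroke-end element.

β0 →J2
β1 →J2
β2 →J1
β3 →I1
β4 →J3
β5 →J2

bond 4 |J3  (Se1 fixes effort; stroke away)
bond 5 |J2  (Se2: effort source, stroke at far end)
bond 1 |J2  (closing 1-jn rule on J3)
bond 2 |J1  (C1 integral (e out))
bond 0 |J2  (only one flow-in slot at J1)
bond 3 |I1  (J2 needs exactly one f-in)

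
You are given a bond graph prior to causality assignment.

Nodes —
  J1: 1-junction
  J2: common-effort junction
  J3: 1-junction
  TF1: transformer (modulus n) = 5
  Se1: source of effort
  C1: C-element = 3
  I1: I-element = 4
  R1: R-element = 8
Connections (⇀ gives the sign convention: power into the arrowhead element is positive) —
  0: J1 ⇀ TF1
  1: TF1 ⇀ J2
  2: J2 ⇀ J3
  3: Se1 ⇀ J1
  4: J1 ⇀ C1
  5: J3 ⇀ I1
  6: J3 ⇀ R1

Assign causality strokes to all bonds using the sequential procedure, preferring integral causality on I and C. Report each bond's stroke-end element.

b3 →J1  (source Se1 imposes e)
b4 →J1  (prefer integral on C1)
b0 →TF1  (closing 1-jn rule on J1)
b1 →J2  (through TF1, causality passes straight; one stroke at TF1)
b2 →J3  (0-jn J2 has e-setter on 1)
b5 →I1  (I1: I, integral causality)
b6 →J3  (common-f at J3 fixed by 5)

#0 stroke at TF1
#1 stroke at J2
#2 stroke at J3
#3 stroke at J1
#4 stroke at J1
#5 stroke at I1
#6 stroke at J3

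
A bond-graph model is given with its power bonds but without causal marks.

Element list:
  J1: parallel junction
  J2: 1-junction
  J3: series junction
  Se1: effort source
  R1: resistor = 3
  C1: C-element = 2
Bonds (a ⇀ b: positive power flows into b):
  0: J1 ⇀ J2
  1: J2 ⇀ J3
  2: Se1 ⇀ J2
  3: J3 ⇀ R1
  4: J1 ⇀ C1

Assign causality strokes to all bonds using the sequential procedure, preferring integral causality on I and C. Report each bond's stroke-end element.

β0 stroke→J2
β1 stroke→J3
β2 stroke→J2
β3 stroke→R1
β4 stroke→J1

β2 |J2  (Se1 (Se) sets effort on bond)
β4 |J1  (C1: C, integral causality)
β0 |J2  (J1: bond 4 brought effort, rest push out)
β1 |J3  (only one flow-in slot at J2)
β3 |R1  (J3: last free bond brings flow in)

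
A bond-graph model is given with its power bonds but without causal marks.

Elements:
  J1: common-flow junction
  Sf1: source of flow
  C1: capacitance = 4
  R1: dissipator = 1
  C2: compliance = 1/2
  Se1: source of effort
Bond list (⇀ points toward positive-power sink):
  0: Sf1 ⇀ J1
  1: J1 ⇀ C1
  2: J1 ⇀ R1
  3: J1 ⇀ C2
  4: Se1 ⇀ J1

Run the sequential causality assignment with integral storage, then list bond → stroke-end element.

bond 0 stroke→Sf1
bond 1 stroke→J1
bond 2 stroke→J1
bond 3 stroke→J1
bond 4 stroke→J1

bond 0 →Sf1  (Sf1: flow source, stroke at near end)
bond 4 →J1  (Se1 (Se) sets effort on bond)
bond 1 →J1  (J1: bond 0 brought flow, rest push out)
bond 2 →J1  (J1 flow already set via bond 0)
bond 3 →J1  (J1 flow already set via bond 0)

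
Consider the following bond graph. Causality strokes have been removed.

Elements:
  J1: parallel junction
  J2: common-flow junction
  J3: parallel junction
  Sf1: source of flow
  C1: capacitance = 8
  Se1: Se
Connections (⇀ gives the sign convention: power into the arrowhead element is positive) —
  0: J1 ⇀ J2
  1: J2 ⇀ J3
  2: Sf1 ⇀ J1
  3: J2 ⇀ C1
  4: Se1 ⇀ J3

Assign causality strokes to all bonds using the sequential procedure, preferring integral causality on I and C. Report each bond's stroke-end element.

bond 2 stroke→Sf1  (source Sf1 imposes f)
bond 4 stroke→J3  (Se1: effort source, stroke at far end)
bond 0 stroke→J1  (closing 0-jn rule on J1)
bond 1 stroke→J2  (J2: bond 0 brought flow, rest push out)
bond 3 stroke→J2  (J2: bond 0 brought flow, rest push out)

β0 |J1
β1 |J2
β2 |Sf1
β3 |J2
β4 |J3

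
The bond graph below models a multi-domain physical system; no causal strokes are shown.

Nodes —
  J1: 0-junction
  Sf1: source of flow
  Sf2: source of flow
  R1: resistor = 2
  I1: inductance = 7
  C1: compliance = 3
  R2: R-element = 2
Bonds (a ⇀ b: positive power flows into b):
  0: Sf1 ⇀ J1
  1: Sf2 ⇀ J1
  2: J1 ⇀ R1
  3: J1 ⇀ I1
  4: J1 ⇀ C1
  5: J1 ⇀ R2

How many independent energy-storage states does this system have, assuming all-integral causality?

β0 stroke→Sf1  (source Sf1 imposes f)
β1 stroke→Sf2  (source Sf2 imposes f)
β3 stroke→I1  (I1 integral (f out))
β4 stroke→J1  (prefer integral on C1)
β2 stroke→R1  (J1: bond 4 brought effort, rest push out)
β5 stroke→R2  (J1 effort already set via bond 4)

2  (C1, I1 all integral)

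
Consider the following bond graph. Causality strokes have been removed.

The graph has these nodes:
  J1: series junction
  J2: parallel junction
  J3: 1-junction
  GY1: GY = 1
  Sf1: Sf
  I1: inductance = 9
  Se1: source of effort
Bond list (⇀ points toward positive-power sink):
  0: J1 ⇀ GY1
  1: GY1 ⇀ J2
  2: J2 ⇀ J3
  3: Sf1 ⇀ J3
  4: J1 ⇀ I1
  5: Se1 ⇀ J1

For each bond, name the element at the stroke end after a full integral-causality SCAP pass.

β3 stroke→Sf1  (Sf1: flow source, stroke at near end)
β5 stroke→J1  (Se1 fixes effort; stroke away)
β2 stroke→J3  (J3 flow already set via bond 3)
β1 stroke→J2  (only one effort-in slot at J2)
β0 stroke→J1  (through GY1, causality inverts; strokes same side of GY1)
β4 stroke→I1  (only one flow-in slot at J1)

b0 |J1
b1 |J2
b2 |J3
b3 |Sf1
b4 |I1
b5 |J1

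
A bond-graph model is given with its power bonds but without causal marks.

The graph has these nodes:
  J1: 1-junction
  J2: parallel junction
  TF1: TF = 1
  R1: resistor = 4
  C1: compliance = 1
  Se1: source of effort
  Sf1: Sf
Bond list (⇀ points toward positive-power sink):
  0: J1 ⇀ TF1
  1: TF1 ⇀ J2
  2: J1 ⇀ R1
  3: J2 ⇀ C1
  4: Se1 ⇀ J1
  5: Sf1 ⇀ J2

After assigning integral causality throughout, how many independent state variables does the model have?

b4 stroke at J1  (Se1: effort source, stroke at far end)
b5 stroke at Sf1  (Sf1 fixes flow; stroke at Sf1)
b3 stroke at J2  (C1 integral (e out))
b1 stroke at TF1  (0-jn J2 has e-setter on 3)
b0 stroke at J1  (TF1: transformer flips bond 1)
b2 stroke at R1  (closing 1-jn rule on J1)

1  (C1 all integral)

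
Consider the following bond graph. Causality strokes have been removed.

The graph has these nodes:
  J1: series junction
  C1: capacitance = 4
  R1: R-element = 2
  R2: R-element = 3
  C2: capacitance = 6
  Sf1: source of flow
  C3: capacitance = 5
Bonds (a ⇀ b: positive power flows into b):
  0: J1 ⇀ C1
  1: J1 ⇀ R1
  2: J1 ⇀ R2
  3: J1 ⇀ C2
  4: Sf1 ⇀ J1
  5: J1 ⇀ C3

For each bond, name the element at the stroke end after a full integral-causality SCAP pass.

β4 |Sf1  (source Sf1 imposes f)
β0 |J1  (J1 flow already set via bond 4)
β1 |J1  (J1 flow already set via bond 4)
β2 |J1  (common-f at J1 fixed by 4)
β3 |J1  (J1 flow already set via bond 4)
β5 |J1  (common-f at J1 fixed by 4)

bond 0 stroke at J1
bond 1 stroke at J1
bond 2 stroke at J1
bond 3 stroke at J1
bond 4 stroke at Sf1
bond 5 stroke at J1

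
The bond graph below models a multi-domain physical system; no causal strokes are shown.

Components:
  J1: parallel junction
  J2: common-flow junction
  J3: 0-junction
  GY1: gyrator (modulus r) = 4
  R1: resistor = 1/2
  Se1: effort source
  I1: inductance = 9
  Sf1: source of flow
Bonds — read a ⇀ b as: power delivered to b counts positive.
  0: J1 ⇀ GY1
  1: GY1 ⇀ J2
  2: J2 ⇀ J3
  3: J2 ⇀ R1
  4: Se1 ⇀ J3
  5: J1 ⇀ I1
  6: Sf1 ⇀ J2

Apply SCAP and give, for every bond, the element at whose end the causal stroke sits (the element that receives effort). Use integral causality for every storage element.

β4 |J3  (Se1: effort source, stroke at far end)
β6 |Sf1  (Sf1: flow source, stroke at near end)
β1 |J2  (J2: bond 6 brought flow, rest push out)
β2 |J2  (J2: bond 6 brought flow, rest push out)
β3 |J2  (J2: bond 6 brought flow, rest push out)
β0 |J1  (GY1 both-in/both-out from 1)
β5 |I1  (0-jn J1 has e-setter on 0)

b0 →J1
b1 →J2
b2 →J2
b3 →J2
b4 →J3
b5 →I1
b6 →Sf1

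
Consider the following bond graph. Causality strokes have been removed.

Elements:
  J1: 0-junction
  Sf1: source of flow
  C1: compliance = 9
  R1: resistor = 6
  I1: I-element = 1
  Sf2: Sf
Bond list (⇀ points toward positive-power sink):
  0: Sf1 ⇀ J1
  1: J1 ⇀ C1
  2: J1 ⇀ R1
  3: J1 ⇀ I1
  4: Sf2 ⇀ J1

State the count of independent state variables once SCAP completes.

2  (C1, I1 all integral)

b0 |Sf1  (Sf1 (Sf) sets flow on bond)
b4 |Sf2  (source Sf2 imposes f)
b1 |J1  (prefer integral on C1)
b2 |R1  (common-e at J1 fixed by 1)
b3 |I1  (0-jn J1 has e-setter on 1)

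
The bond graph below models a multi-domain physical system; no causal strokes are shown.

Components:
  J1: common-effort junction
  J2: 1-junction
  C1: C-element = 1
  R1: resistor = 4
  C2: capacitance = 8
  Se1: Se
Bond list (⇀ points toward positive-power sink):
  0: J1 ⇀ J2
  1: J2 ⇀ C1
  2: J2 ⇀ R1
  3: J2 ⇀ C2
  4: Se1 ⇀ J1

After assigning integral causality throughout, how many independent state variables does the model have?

2  (C1, C2 all integral)

bond 4 |J1  (source Se1 imposes e)
bond 0 |J2  (common-e at J1 fixed by 4)
bond 1 |J2  (C1: C, integral causality)
bond 3 |J2  (C2 outputs effort q/C2)
bond 2 |R1  (closing 1-jn rule on J2)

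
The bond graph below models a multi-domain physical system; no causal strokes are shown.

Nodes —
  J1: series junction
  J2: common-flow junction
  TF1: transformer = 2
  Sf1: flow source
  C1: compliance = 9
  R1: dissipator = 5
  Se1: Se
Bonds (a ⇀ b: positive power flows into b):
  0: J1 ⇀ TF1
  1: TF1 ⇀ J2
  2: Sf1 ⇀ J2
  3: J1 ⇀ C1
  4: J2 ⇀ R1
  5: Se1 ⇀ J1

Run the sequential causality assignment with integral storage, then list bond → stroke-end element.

bond 2 →Sf1  (Sf1 (Sf) sets flow on bond)
bond 5 →J1  (Se1: effort source, stroke at far end)
bond 1 →J2  (J2 flow already set via bond 2)
bond 4 →J2  (common-f at J2 fixed by 2)
bond 0 →TF1  (TF TF1: opposite of bond 1)
bond 3 →J1  (1-jn J1 has f-setter on 0)

bond 0 stroke at TF1
bond 1 stroke at J2
bond 2 stroke at Sf1
bond 3 stroke at J1
bond 4 stroke at J2
bond 5 stroke at J1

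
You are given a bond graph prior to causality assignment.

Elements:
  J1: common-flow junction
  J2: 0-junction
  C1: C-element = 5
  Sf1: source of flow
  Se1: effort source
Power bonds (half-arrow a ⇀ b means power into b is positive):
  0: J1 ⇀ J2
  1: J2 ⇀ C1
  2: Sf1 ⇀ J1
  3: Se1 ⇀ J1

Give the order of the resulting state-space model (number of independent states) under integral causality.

1  (C1 all integral)

β2 |Sf1  (Sf1 fixes flow; stroke at Sf1)
β3 |J1  (Se1: effort source, stroke at far end)
β0 |J1  (1-jn J1 has f-setter on 2)
β1 |J2  (J2: last free bond brings effort in)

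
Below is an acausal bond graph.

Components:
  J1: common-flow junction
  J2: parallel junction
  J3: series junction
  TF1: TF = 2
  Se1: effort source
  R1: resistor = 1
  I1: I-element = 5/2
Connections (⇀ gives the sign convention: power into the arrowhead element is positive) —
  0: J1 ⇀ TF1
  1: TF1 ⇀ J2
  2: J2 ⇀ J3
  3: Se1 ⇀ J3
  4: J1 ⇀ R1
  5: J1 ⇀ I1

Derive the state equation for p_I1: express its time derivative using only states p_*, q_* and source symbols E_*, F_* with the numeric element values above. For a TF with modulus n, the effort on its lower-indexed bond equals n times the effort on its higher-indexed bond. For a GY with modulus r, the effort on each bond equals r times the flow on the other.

bond 3 →J3  (source Se1 imposes e)
bond 2 →J2  (J3: last free bond brings flow in)
bond 1 →TF1  (common-e at J2 fixed by 2)
bond 0 →J1  (TF TF1: opposite of bond 1)
bond 5 →I1  (I1 outputs flow p/I1)
bond 4 →J1  (1-jn J1 has f-setter on 5)

dp_I1/dt = 2*E_Se1 - 2*p_I1/5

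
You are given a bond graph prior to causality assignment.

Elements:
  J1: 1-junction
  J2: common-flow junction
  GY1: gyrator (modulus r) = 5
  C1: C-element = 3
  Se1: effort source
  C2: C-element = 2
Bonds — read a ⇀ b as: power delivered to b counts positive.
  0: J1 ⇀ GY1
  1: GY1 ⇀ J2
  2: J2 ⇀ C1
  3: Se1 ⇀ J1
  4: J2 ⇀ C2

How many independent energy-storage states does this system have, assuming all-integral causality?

#3 |J1  (Se1 (Se) sets effort on bond)
#0 |GY1  (only one flow-in slot at J1)
#1 |GY1  (GY1: gyrator matches bond 0)
#2 |J2  (common-f at J2 fixed by 1)
#4 |J2  (J2 flow already set via bond 1)

2  (C1, C2 all integral)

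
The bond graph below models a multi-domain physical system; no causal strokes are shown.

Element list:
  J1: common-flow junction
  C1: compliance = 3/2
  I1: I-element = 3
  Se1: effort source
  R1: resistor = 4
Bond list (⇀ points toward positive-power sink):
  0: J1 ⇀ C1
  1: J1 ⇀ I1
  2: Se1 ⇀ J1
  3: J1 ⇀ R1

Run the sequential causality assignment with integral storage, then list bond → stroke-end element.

b0 stroke at J1
b1 stroke at I1
b2 stroke at J1
b3 stroke at J1

bond 2 stroke at J1  (Se1: effort source, stroke at far end)
bond 0 stroke at J1  (prefer integral on C1)
bond 1 stroke at I1  (prefer integral on I1)
bond 3 stroke at J1  (J1: bond 1 brought flow, rest push out)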